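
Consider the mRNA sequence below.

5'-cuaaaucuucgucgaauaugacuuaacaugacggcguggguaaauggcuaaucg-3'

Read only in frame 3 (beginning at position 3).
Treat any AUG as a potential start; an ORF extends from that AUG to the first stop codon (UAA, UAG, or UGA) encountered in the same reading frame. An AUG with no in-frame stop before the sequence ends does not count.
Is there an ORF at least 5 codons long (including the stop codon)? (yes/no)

Frame 3: AAA UCU UCG UCG AAU AUG ACU UAA CAU GAC GGC GUG GGU AAA UGG CUA AUC — AUG at 18, stop UAA at 24 → 9 nt.
Largest ORF found is 3 codons < 5, so no.

no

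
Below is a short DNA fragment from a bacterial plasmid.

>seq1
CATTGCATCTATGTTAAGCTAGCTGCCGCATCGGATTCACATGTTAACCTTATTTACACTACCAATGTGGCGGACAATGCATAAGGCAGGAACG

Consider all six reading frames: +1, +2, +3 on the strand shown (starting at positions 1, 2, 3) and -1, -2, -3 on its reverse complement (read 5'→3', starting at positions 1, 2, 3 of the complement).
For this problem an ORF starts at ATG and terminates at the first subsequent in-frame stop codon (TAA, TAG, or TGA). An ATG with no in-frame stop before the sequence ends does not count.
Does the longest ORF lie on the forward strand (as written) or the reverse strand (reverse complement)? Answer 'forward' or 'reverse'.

Reverse complement (5'→3'): CGTTCCTGCCTTATGCATTGTCCGCCACATTGGTAGTGTAAATAAGGTTAACATGTGAATCCGATGCGGCAGCTAGCTTAACATAGATGCAATG
Frame +1: CAT TGC ATC TAT GTT AAG CTA GCT GCC GCA TCG GAT TCA CAT GTT AAC CTT ATT TAC ACT ACC AAT GTG GCG GAC AAT GCA TAA GGC AGG AAC — no ATG→stop ORF.
Frame +2: ATT GCA TCT ATG TTA AGC TAG CTG CCG CAT CGG ATT CAC ATG TTA ACC TTA TTT ACA CTA CCA ATG TGG CGG ACA ATG CAT AAG GCA GGA ACG — ATG at 11, stop TAG at 20 → 12 nt.
Frame +3: TTG CAT CTA TGT TAA GCT AGC TGC CGC ATC GGA TTC ACA TGT TAA CCT TAT TTA CAC TAC CAA TGT GGC GGA CAA TGC ATA AGG CAG GAA — no ATG→stop ORF.
Frame -1: CGT TCC TGC CTT ATG CAT TGT CCG CCA CAT TGG TAG TGT AAA TAA GGT TAA CAT GTG AAT CCG ATG CGG CAG CTA GCT TAA CAT AGA TGC AAT — ATG at 13, stop TAG at 34 → 24 nt; ATG at 64, stop TAA at 79 → 18 nt.
Frame -2: GTT CCT GCC TTA TGC ATT GTC CGC CAC ATT GGT AGT GTA AAT AAG GTT AAC ATG TGA ATC CGA TGC GGC AGC TAG CTT AAC ATA GAT GCA ATG — ATG at 53, stop TGA at 56 → 6 nt.
Frame -3: TTC CTG CCT TAT GCA TTG TCC GCC ACA TTG GTA GTG TAA ATA AGG TTA ACA TGT GAA TCC GAT GCG GCA GCT AGC TTA ACA TAG ATG CAA — no ATG→stop ORF.
Forward-strand max 12 nt; reverse-strand max 24 nt. The reverse strand has the longer ORF.

reverse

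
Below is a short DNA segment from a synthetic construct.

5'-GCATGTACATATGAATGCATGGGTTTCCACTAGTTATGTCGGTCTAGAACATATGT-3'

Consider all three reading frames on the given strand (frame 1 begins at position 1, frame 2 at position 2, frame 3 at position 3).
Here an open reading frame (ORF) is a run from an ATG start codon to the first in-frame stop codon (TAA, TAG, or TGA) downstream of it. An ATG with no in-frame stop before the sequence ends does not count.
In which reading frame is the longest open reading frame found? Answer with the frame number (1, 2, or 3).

3

Frame 1: GCA TGT ACA TAT GAA TGC ATG GGT TTC CAC TAG TTA TGT CGG TCT AGA ACA TAT — ATG at 19, stop TAG at 31 → 15 nt.
Frame 2: CAT GTA CAT ATG AAT GCA TGG GTT TCC ACT AGT TAT GTC GGT CTA GAA CAT ATG — no ATG→stop ORF.
Frame 3: ATG TAC ATA TGA ATG CAT GGG TTT CCA CTA GTT ATG TCG GTC TAG AAC ATA TGT — ATG at 3, stop TGA at 12 → 12 nt; ATG at 15, stop TAG at 45 → 33 nt; ATG at 36, stop TAG at 45 → 12 nt.
Longest ORF is 33 nt in frame 3 (positions 15–47).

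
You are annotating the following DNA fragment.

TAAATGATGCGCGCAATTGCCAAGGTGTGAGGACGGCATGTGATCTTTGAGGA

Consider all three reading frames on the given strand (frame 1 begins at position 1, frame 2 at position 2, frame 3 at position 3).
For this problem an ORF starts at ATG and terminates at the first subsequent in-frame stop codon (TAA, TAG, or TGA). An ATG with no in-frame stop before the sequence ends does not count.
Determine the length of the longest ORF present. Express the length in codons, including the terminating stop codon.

Frame 1: TAA ATG ATG CGC GCA ATT GCC AAG GTG TGA GGA CGG CAT GTG ATC TTT GAG — ATG at 4, stop TGA at 28 → 27 nt; ATG at 7, stop TGA at 28 → 24 nt.
Frame 2: AAA TGA TGC GCG CAA TTG CCA AGG TGT GAG GAC GGC ATG TGA TCT TTG AGG — ATG at 38, stop TGA at 41 → 6 nt.
Frame 3: AAT GAT GCG CGC AAT TGC CAA GGT GTG AGG ACG GCA TGT GAT CTT TGA GGA — no ATG→stop ORF.
Longest: frame 1, positions 4–30, 27 nt = 9 codons = 8 aa. → 9 codons.

9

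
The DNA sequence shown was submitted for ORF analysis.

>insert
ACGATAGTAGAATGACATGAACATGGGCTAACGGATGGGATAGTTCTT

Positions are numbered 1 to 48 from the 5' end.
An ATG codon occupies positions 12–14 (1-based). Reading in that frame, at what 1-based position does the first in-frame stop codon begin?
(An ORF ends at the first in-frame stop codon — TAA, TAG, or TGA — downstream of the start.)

18

Codons from position 12: ATG (12–14), ACA (15–17), TGA (18–20).
TGA is a stop codon; it begins at position 18.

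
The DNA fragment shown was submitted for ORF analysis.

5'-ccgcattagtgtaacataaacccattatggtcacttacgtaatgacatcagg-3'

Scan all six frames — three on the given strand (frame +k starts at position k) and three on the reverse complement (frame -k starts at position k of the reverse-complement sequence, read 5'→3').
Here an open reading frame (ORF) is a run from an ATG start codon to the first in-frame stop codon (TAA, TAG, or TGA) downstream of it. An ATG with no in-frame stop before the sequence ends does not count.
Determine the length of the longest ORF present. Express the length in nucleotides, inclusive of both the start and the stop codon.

Reverse complement (5'→3'): CCTGATGTCATTACGTAAGTGACCATAATGGGTTTATGTTACACTAATGCGG
Frame +1: CCG CAT TAG TGT AAC ATA AAC CCA TTA TGG TCA CTT ACG TAA TGA CAT CAG — no ATG→stop ORF.
Frame +2: CGC ATT AGT GTA ACA TAA ACC CAT TAT GGT CAC TTA CGT AAT GAC ATC AGG — no ATG→stop ORF.
Frame +3: GCA TTA GTG TAA CAT AAA CCC ATT ATG GTC ACT TAC GTA ATG ACA TCA — no ATG→stop ORF.
Frame -1: CCT GAT GTC ATT ACG TAA GTG ACC ATA ATG GGT TTA TGT TAC ACT AAT GCG — no ATG→stop ORF.
Frame -2: CTG ATG TCA TTA CGT AAG TGA CCA TAA TGG GTT TAT GTT ACA CTA ATG CGG — ATG at 5, stop TGA at 20 → 18 nt.
Frame -3: TGA TGT CAT TAC GTA AGT GAC CAT AAT GGG TTT ATG TTA CAC TAA TGC — ATG at 36, stop TAA at 45 → 12 nt.
Longest: frame -2, positions 5–22, 18 nt = 6 codons = 5 aa. → 18 nucleotides.

18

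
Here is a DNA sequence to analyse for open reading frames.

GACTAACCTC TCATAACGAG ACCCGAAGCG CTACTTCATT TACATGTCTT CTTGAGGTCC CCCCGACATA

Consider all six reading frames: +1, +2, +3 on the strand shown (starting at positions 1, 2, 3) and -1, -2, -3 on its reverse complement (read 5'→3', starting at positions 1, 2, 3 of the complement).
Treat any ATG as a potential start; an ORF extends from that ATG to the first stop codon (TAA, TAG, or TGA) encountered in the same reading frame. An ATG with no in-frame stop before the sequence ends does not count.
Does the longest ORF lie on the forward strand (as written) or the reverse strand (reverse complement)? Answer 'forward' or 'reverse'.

Reverse complement (5'→3'): TATGTCGGGGGGACCTCAAGAAGACATGTAAATGAAGTAGCGCTTCGGGTCTCGTTATGAGAGGTTAGTC
Frame +1: GAC TAA CCT CTC ATA ACG AGA CCC GAA GCG CTA CTT CAT TTA CAT GTC TTC TTG AGG TCC CCC CGA CAT — no ATG→stop ORF.
Frame +2: ACT AAC CTC TCA TAA CGA GAC CCG AAG CGC TAC TTC ATT TAC ATG TCT TCT TGA GGT CCC CCC GAC ATA — ATG at 44, stop TGA at 53 → 12 nt.
Frame +3: CTA ACC TCT CAT AAC GAG ACC CGA AGC GCT ACT TCA TTT ACA TGT CTT CTT GAG GTC CCC CCG ACA — no ATG→stop ORF.
Frame -1: TAT GTC GGG GGG ACC TCA AGA AGA CAT GTA AAT GAA GTA GCG CTT CGG GTC TCG TTA TGA GAG GTT AGT — no ATG→stop ORF.
Frame -2: ATG TCG GGG GGA CCT CAA GAA GAC ATG TAA ATG AAG TAG CGC TTC GGG TCT CGT TAT GAG AGG TTA GTC — ATG at 2, stop TAA at 29 → 30 nt; ATG at 26, stop TAA at 29 → 6 nt; ATG at 32, stop TAG at 38 → 9 nt.
Frame -3: TGT CGG GGG GAC CTC AAG AAG ACA TGT AAA TGA AGT AGC GCT TCG GGT CTC GTT ATG AGA GGT TAG — ATG at 57, stop TAG at 66 → 12 nt.
Forward-strand max 12 nt; reverse-strand max 30 nt. The reverse strand has the longer ORF.

reverse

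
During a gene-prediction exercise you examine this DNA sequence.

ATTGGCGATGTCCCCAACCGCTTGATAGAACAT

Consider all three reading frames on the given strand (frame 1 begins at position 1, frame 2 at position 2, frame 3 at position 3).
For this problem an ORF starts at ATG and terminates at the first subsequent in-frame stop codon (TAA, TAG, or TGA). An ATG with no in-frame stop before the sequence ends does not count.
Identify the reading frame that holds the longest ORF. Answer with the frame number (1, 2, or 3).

Frame 1: ATT GGC GAT GTC CCC AAC CGC TTG ATA GAA CAT — no ATG→stop ORF.
Frame 2: TTG GCG ATG TCC CCA ACC GCT TGA TAG AAC — ATG at 8, stop TGA at 23 → 18 nt.
Frame 3: TGG CGA TGT CCC CAA CCG CTT GAT AGA ACA — no ATG→stop ORF.
Longest ORF is 18 nt in frame 2 (positions 8–25).

2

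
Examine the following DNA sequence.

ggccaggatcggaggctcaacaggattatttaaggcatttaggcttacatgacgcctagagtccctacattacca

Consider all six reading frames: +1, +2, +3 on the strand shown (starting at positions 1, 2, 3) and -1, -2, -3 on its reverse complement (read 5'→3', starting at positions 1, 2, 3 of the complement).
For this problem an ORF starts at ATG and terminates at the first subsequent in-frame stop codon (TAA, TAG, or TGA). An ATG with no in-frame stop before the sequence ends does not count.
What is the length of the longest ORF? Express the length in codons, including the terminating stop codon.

Reverse complement (5'→3'): TGGTAATGTAGGGACTCTAGGCGTCATGTAAGCCTAAATGCCTTAAATAATCCTGTTGAGCCTCCGATCCTGGCC
Frame +1: GGC CAG GAT CGG AGG CTC AAC AGG ATT ATT TAA GGC ATT TAG GCT TAC ATG ACG CCT AGA GTC CCT ACA TTA CCA — no ATG→stop ORF.
Frame +2: GCC AGG ATC GGA GGC TCA ACA GGA TTA TTT AAG GCA TTT AGG CTT ACA TGA CGC CTA GAG TCC CTA CAT TAC — no ATG→stop ORF.
Frame +3: CCA GGA TCG GAG GCT CAA CAG GAT TAT TTA AGG CAT TTA GGC TTA CAT GAC GCC TAG AGT CCC TAC ATT ACC — no ATG→stop ORF.
Frame -1: TGG TAA TGT AGG GAC TCT AGG CGT CAT GTA AGC CTA AAT GCC TTA AAT AAT CCT GTT GAG CCT CCG ATC CTG GCC — no ATG→stop ORF.
Frame -2: GGT AAT GTA GGG ACT CTA GGC GTC ATG TAA GCC TAA ATG CCT TAA ATA ATC CTG TTG AGC CTC CGA TCC TGG — ATG at 26, stop TAA at 29 → 6 nt; ATG at 38, stop TAA at 44 → 9 nt.
Frame -3: GTA ATG TAG GGA CTC TAG GCG TCA TGT AAG CCT AAA TGC CTT AAA TAA TCC TGT TGA GCC TCC GAT CCT GGC — ATG at 6, stop TAG at 9 → 6 nt.
Longest: frame -2, positions 38–46, 9 nt = 3 codons = 2 aa. → 3 codons.

3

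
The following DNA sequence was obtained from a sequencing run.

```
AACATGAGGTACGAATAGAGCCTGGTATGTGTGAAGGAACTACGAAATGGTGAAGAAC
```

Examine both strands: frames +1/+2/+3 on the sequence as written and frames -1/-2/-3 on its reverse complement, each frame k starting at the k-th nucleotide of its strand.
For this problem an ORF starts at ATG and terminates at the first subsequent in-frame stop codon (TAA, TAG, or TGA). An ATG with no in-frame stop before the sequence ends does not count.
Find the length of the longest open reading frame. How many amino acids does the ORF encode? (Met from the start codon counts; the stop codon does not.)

Reverse complement (5'→3'): GTTCTTCACCATTTCGTAGTTCCTTCACACATACCAGGCTCTATTCGTACCTCATGTT
Frame +1: AAC ATG AGG TAC GAA TAG AGC CTG GTA TGT GTG AAG GAA CTA CGA AAT GGT GAA GAA — ATG at 4, stop TAG at 16 → 15 nt.
Frame +2: ACA TGA GGT ACG AAT AGA GCC TGG TAT GTG TGA AGG AAC TAC GAA ATG GTG AAG AAC — no ATG→stop ORF.
Frame +3: CAT GAG GTA CGA ATA GAG CCT GGT ATG TGT GAA GGA ACT ACG AAA TGG TGA AGA — ATG at 27, stop TGA at 51 → 27 nt.
Frame -1: GTT CTT CAC CAT TTC GTA GTT CCT TCA CAC ATA CCA GGC TCT ATT CGT ACC TCA TGT — no ATG→stop ORF.
Frame -2: TTC TTC ACC ATT TCG TAG TTC CTT CAC ACA TAC CAG GCT CTA TTC GTA CCT CAT GTT — no ATG→stop ORF.
Frame -3: TCT TCA CCA TTT CGT AGT TCC TTC ACA CAT ACC AGG CTC TAT TCG TAC CTC ATG — no ATG→stop ORF.
Longest: frame +3, positions 27–53, 27 nt = 9 codons = 8 aa. → 8 amino acids.

8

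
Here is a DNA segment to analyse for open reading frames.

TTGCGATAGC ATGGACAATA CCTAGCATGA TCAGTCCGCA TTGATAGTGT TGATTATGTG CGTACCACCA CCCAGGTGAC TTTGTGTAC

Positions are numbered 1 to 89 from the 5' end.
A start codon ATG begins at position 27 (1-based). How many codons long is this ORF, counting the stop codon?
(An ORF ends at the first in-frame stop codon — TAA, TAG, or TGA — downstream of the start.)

Codons from position 27: ATG (27–29), ATC (30–32), AGT (33–35), CCG (36–38), CAT (39–41), TGA (42–44).
TGA is the first in-frame stop; that's 6 codons including the stop.

6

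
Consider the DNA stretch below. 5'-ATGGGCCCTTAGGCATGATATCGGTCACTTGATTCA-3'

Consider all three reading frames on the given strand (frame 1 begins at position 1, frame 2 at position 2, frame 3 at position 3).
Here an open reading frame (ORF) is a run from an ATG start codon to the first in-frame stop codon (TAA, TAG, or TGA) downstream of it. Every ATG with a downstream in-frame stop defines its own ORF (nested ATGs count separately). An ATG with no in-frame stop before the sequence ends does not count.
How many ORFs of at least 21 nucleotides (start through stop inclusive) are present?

0

Frame 1: ATG GGC CCT TAG GCA TGA TAT CGG TCA CTT GAT TCA — ATG at 1, stop TAG at 10 → 12 nt.
Frame 2: TGG GCC CTT AGG CAT GAT ATC GGT CAC TTG ATT — no ATG→stop ORF.
Frame 3: GGG CCC TTA GGC ATG ATA TCG GTC ACT TGA TTC — ATG at 15, stop TGA at 30 → 18 nt.
No ORF reaches 21 nucleotides. Count = 0.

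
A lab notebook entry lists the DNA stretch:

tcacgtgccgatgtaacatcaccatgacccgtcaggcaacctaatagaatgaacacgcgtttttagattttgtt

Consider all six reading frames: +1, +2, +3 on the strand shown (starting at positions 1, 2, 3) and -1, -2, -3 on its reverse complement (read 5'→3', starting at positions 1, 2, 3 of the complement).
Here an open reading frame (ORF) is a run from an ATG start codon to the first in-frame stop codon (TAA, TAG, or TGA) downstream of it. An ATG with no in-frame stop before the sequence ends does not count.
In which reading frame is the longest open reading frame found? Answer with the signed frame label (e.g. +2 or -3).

Reverse complement (5'→3'): AACAAAATCTAAAAACGCGTGTTCATTCTATTAGGTTGCCTGACGGGTCATGGTGATGTTACATCGGCACGTGA
Frame +1: TCA CGT GCC GAT GTA ACA TCA CCA TGA CCC GTC AGG CAA CCT AAT AGA ATG AAC ACG CGT TTT TAG ATT TTG — ATG at 49, stop TAG at 64 → 18 nt.
Frame +2: CAC GTG CCG ATG TAA CAT CAC CAT GAC CCG TCA GGC AAC CTA ATA GAA TGA ACA CGC GTT TTT AGA TTT TGT — ATG at 11, stop TAA at 14 → 6 nt.
Frame +3: ACG TGC CGA TGT AAC ATC ACC ATG ACC CGT CAG GCA ACC TAA TAG AAT GAA CAC GCG TTT TTA GAT TTT GTT — ATG at 24, stop TAA at 42 → 21 nt.
Frame -1: AAC AAA ATC TAA AAA CGC GTG TTC ATT CTA TTA GGT TGC CTG ACG GGT CAT GGT GAT GTT ACA TCG GCA CGT — no ATG→stop ORF.
Frame -2: ACA AAA TCT AAA AAC GCG TGT TCA TTC TAT TAG GTT GCC TGA CGG GTC ATG GTG ATG TTA CAT CGG CAC GTG — no ATG→stop ORF.
Frame -3: CAA AAT CTA AAA ACG CGT GTT CAT TCT ATT AGG TTG CCT GAC GGG TCA TGG TGA TGT TAC ATC GGC ACG TGA — no ATG→stop ORF.
Longest ORF is 21 nt in frame +3 (positions 24–44).

+3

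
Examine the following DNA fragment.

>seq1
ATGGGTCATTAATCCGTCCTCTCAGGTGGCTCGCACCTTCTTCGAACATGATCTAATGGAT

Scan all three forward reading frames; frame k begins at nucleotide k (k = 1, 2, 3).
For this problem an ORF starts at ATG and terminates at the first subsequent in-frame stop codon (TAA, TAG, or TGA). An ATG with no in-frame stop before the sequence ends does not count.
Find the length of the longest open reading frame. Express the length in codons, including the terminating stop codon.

4

Frame 1: ATG GGT CAT TAA TCC GTC CTC TCA GGT GGC TCG CAC CTT CTT CGA ACA TGA TCT AAT GGA — ATG at 1, stop TAA at 10 → 12 nt.
Frame 2: TGG GTC ATT AAT CCG TCC TCT CAG GTG GCT CGC ACC TTC TTC GAA CAT GAT CTA ATG GAT — no ATG→stop ORF.
Frame 3: GGG TCA TTA ATC CGT CCT CTC AGG TGG CTC GCA CCT TCT TCG AAC ATG ATC TAA TGG — ATG at 48, stop TAA at 54 → 9 nt.
Longest: frame 1, positions 1–12, 12 nt = 4 codons = 3 aa. → 4 codons.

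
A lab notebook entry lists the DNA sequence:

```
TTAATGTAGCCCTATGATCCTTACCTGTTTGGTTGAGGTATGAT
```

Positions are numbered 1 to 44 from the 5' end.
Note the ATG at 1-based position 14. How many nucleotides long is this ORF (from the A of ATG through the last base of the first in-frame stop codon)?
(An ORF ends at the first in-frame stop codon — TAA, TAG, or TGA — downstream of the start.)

Codons from position 14: ATG (14–16), ATC (17–19), CTT (20–22), ACC (23–25), TGT (26–28), TTG (29–31), GTT (32–34), GAG (35–37), GTA (38–40), TGA (41–43).
TGA is the first in-frame stop; ORF spans 14–43, 30 nucleotides.

30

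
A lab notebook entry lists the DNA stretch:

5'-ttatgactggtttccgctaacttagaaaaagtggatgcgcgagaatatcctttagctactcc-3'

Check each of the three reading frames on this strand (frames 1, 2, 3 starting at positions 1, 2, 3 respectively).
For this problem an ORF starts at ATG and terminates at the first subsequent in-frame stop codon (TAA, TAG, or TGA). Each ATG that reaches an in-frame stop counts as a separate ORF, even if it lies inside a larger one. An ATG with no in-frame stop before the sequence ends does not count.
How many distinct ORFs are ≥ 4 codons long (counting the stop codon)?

2

Frame 1: TTA TGA CTG GTT TCC GCT AAC TTA GAA AAA GTG GAT GCG CGA GAA TAT CCT TTA GCT ACT — no ATG→stop ORF.
Frame 2: TAT GAC TGG TTT CCG CTA ACT TAG AAA AAG TGG ATG CGC GAG AAT ATC CTT TAG CTA CTC — ATG at 35, stop TAG at 53 → 21 nt.
Frame 3: ATG ACT GGT TTC CGC TAA CTT AGA AAA AGT GGA TGC GCG AGA ATA TCC TTT AGC TAC TCC — ATG at 3, stop TAA at 18 → 18 nt.
ORFs ≥ 4 codons: frame 2 35–55 (7 codons), frame 3 3–20 (6 codons). Count = 2.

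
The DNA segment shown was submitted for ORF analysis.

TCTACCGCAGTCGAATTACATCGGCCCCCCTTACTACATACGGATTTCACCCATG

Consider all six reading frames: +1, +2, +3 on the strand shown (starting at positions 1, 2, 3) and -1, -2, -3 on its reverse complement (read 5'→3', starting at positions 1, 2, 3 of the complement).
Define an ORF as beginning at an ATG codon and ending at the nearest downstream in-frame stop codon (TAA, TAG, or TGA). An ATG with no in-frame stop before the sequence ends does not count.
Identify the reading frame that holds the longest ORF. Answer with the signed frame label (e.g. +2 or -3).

-2

Reverse complement (5'→3'): CATGGGTGAAATCCGTATGTAGTAAGGGGGGCCGATGTAATTCGACTGCGGTAGA
Frame +1: TCT ACC GCA GTC GAA TTA CAT CGG CCC CCC TTA CTA CAT ACG GAT TTC ACC CAT — no ATG→stop ORF.
Frame +2: CTA CCG CAG TCG AAT TAC ATC GGC CCC CCT TAC TAC ATA CGG ATT TCA CCC ATG — no ATG→stop ORF.
Frame +3: TAC CGC AGT CGA ATT ACA TCG GCC CCC CTT ACT ACA TAC GGA TTT CAC CCA — no ATG→stop ORF.
Frame -1: CAT GGG TGA AAT CCG TAT GTA GTA AGG GGG GCC GAT GTA ATT CGA CTG CGG TAG — no ATG→stop ORF.
Frame -2: ATG GGT GAA ATC CGT ATG TAG TAA GGG GGG CCG ATG TAA TTC GAC TGC GGT AGA — ATG at 2, stop TAG at 20 → 21 nt; ATG at 17, stop TAG at 20 → 6 nt; ATG at 35, stop TAA at 38 → 6 nt.
Frame -3: TGG GTG AAA TCC GTA TGT AGT AAG GGG GGC CGA TGT AAT TCG ACT GCG GTA — no ATG→stop ORF.
Longest ORF is 21 nt in frame -2 (positions 2–22).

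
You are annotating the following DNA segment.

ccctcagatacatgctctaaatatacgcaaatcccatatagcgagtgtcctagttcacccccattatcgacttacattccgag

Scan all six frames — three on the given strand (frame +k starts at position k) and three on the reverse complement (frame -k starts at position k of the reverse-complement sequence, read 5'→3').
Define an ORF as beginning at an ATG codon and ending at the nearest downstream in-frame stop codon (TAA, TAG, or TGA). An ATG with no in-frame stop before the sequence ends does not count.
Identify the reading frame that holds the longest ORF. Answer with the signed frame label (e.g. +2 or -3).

Reverse complement (5'→3'): CTCGGAATGTAAGTCGATAATGGGGGTGAACTAGGACACTCGCTATATGGGATTTGCGTATATTTAGAGCATGTATCTGAGGG
Frame +1: CCC TCA GAT ACA TGC TCT AAA TAT ACG CAA ATC CCA TAT AGC GAG TGT CCT AGT TCA CCC CCA TTA TCG ACT TAC ATT CCG — no ATG→stop ORF.
Frame +2: CCT CAG ATA CAT GCT CTA AAT ATA CGC AAA TCC CAT ATA GCG AGT GTC CTA GTT CAC CCC CAT TAT CGA CTT ACA TTC CGA — no ATG→stop ORF.
Frame +3: CTC AGA TAC ATG CTC TAA ATA TAC GCA AAT CCC ATA TAG CGA GTG TCC TAG TTC ACC CCC ATT ATC GAC TTA CAT TCC GAG — ATG at 12, stop TAA at 18 → 9 nt.
Frame -1: CTC GGA ATG TAA GTC GAT AAT GGG GGT GAA CTA GGA CAC TCG CTA TAT GGG ATT TGC GTA TAT TTA GAG CAT GTA TCT GAG — ATG at 7, stop TAA at 10 → 6 nt.
Frame -2: TCG GAA TGT AAG TCG ATA ATG GGG GTG AAC TAG GAC ACT CGC TAT ATG GGA TTT GCG TAT ATT TAG AGC ATG TAT CTG AGG — ATG at 20, stop TAG at 32 → 15 nt; ATG at 47, stop TAG at 65 → 21 nt.
Frame -3: CGG AAT GTA AGT CGA TAA TGG GGG TGA ACT AGG ACA CTC GCT ATA TGG GAT TTG CGT ATA TTT AGA GCA TGT ATC TGA GGG — no ATG→stop ORF.
Longest ORF is 21 nt in frame -2 (positions 47–67).

-2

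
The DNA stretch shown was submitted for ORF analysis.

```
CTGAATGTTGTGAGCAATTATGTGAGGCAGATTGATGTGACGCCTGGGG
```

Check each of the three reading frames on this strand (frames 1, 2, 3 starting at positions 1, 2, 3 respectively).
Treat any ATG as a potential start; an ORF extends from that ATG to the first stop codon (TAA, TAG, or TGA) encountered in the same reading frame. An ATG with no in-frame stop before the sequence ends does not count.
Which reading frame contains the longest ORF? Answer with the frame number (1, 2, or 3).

Frame 1: CTG AAT GTT GTG AGC AAT TAT GTG AGG CAG ATT GAT GTG ACG CCT GGG — no ATG→stop ORF.
Frame 2: TGA ATG TTG TGA GCA ATT ATG TGA GGC AGA TTG ATG TGA CGC CTG GGG — ATG at 5, stop TGA at 11 → 9 nt; ATG at 20, stop TGA at 23 → 6 nt; ATG at 35, stop TGA at 38 → 6 nt.
Frame 3: GAA TGT TGT GAG CAA TTA TGT GAG GCA GAT TGA TGT GAC GCC TGG — no ATG→stop ORF.
Longest ORF is 9 nt in frame 2 (positions 5–13).

2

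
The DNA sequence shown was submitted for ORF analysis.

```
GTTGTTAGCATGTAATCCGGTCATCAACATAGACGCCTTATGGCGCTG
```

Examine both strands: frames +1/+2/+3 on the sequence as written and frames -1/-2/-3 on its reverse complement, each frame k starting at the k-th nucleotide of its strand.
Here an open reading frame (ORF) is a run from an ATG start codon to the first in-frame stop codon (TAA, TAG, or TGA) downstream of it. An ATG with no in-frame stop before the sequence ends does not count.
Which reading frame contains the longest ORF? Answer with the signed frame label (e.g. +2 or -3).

Reverse complement (5'→3'): CAGCGCCATAAGGCGTCTATGTTGATGACCGGATTACATGCTAACAAC
Frame +1: GTT GTT AGC ATG TAA TCC GGT CAT CAA CAT AGA CGC CTT ATG GCG CTG — ATG at 10, stop TAA at 13 → 6 nt.
Frame +2: TTG TTA GCA TGT AAT CCG GTC ATC AAC ATA GAC GCC TTA TGG CGC — no ATG→stop ORF.
Frame +3: TGT TAG CAT GTA ATC CGG TCA TCA ACA TAG ACG CCT TAT GGC GCT — no ATG→stop ORF.
Frame -1: CAG CGC CAT AAG GCG TCT ATG TTG ATG ACC GGA TTA CAT GCT AAC AAC — no ATG→stop ORF.
Frame -2: AGC GCC ATA AGG CGT CTA TGT TGA TGA CCG GAT TAC ATG CTA ACA — no ATG→stop ORF.
Frame -3: GCG CCA TAA GGC GTC TAT GTT GAT GAC CGG ATT ACA TGC TAA CAA — no ATG→stop ORF.
Longest ORF is 6 nt in frame +1 (positions 10–15).

+1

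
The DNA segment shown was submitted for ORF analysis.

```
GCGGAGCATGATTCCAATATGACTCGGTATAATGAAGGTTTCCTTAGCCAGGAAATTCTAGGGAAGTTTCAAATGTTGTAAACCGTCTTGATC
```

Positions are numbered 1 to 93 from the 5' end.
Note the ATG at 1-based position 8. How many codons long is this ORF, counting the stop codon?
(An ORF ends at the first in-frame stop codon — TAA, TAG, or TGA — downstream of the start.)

Codons from position 8: ATG (8–10), ATT (11–13), CCA (14–16), ATA (17–19), TGA (20–22).
TGA is the first in-frame stop; that's 5 codons including the stop.

5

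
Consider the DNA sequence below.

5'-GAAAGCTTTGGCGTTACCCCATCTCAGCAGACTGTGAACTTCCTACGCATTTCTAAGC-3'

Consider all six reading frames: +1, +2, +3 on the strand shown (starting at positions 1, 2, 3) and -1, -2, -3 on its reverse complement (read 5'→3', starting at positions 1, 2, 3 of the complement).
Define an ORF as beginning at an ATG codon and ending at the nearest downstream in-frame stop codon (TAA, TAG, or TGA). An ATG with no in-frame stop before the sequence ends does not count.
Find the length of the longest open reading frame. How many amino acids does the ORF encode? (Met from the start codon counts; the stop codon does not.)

8

Reverse complement (5'→3'): GCTTAGAAATGCGTAGGAAGTTCACAGTCTGCTGAGATGGGGTAACGCCAAAGCTTTC
Frame +1: GAA AGC TTT GGC GTT ACC CCA TCT CAG CAG ACT GTG AAC TTC CTA CGC ATT TCT AAG — no ATG→stop ORF.
Frame +2: AAA GCT TTG GCG TTA CCC CAT CTC AGC AGA CTG TGA ACT TCC TAC GCA TTT CTA AGC — no ATG→stop ORF.
Frame +3: AAG CTT TGG CGT TAC CCC ATC TCA GCA GAC TGT GAA CTT CCT ACG CAT TTC TAA — no ATG→stop ORF.
Frame -1: GCT TAG AAA TGC GTA GGA AGT TCA CAG TCT GCT GAG ATG GGG TAA CGC CAA AGC TTT — ATG at 37, stop TAA at 43 → 9 nt.
Frame -2: CTT AGA AAT GCG TAG GAA GTT CAC AGT CTG CTG AGA TGG GGT AAC GCC AAA GCT TTC — no ATG→stop ORF.
Frame -3: TTA GAA ATG CGT AGG AAG TTC ACA GTC TGC TGA GAT GGG GTA ACG CCA AAG CTT — ATG at 9, stop TGA at 33 → 27 nt.
Longest: frame -3, positions 9–35, 27 nt = 9 codons = 8 aa. → 8 amino acids.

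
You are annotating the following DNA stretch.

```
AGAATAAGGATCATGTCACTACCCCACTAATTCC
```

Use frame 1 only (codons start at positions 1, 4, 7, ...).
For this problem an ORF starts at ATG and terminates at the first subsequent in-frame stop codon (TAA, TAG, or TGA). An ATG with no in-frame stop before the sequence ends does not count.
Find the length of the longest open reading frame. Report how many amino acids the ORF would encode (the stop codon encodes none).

Frame 1: AGA ATA AGG ATC ATG TCA CTA CCC CAC TAA TTC — ATG at 13, stop TAA at 28 → 18 nt.
Longest: frame 1, positions 13–30, 18 nt = 6 codons = 5 aa. → 5 amino acids.

5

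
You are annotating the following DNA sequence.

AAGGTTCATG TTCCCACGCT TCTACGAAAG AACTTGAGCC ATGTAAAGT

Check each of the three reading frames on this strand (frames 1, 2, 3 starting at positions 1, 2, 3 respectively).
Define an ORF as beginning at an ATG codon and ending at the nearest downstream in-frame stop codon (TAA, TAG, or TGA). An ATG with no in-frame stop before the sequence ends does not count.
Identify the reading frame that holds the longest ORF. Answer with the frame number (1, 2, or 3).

Frame 1: AAG GTT CAT GTT CCC ACG CTT CTA CGA AAG AAC TTG AGC CAT GTA AAG — no ATG→stop ORF.
Frame 2: AGG TTC ATG TTC CCA CGC TTC TAC GAA AGA ACT TGA GCC ATG TAA AGT — ATG at 8, stop TGA at 35 → 30 nt; ATG at 41, stop TAA at 44 → 6 nt.
Frame 3: GGT TCA TGT TCC CAC GCT TCT ACG AAA GAA CTT GAG CCA TGT AAA — no ATG→stop ORF.
Longest ORF is 30 nt in frame 2 (positions 8–37).

2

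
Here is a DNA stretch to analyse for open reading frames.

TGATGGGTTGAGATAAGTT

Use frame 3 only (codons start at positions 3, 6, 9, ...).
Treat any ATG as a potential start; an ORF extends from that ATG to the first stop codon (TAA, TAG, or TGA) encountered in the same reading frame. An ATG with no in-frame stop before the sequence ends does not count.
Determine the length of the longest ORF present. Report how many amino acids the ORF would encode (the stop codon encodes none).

2

Frame 3: ATG GGT TGA GAT AAG — ATG at 3, stop TGA at 9 → 9 nt.
Longest: frame 3, positions 3–11, 9 nt = 3 codons = 2 aa. → 2 amino acids.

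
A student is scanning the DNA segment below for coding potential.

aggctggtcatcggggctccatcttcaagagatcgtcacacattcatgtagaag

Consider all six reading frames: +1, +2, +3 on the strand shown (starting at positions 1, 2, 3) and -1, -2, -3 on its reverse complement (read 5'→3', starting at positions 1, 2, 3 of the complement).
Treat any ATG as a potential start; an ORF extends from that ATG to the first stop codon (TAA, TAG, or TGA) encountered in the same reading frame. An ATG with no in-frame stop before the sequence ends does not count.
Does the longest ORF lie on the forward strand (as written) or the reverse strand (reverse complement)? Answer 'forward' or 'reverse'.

reverse

Reverse complement (5'→3'): CTTCTACATGAATGTGTGACGATCTCTTGAAGATGGAGCCCCGATGACCAGCCT
Frame +1: AGG CTG GTC ATC GGG GCT CCA TCT TCA AGA GAT CGT CAC ACA TTC ATG TAG AAG — ATG at 46, stop TAG at 49 → 6 nt.
Frame +2: GGC TGG TCA TCG GGG CTC CAT CTT CAA GAG ATC GTC ACA CAT TCA TGT AGA — no ATG→stop ORF.
Frame +3: GCT GGT CAT CGG GGC TCC ATC TTC AAG AGA TCG TCA CAC ATT CAT GTA GAA — no ATG→stop ORF.
Frame -1: CTT CTA CAT GAA TGT GTG ACG ATC TCT TGA AGA TGG AGC CCC GAT GAC CAG CCT — no ATG→stop ORF.
Frame -2: TTC TAC ATG AAT GTG TGA CGA TCT CTT GAA GAT GGA GCC CCG ATG ACC AGC — ATG at 8, stop TGA at 17 → 12 nt.
Frame -3: TCT ACA TGA ATG TGT GAC GAT CTC TTG AAG ATG GAG CCC CGA TGA CCA GCC — ATG at 12, stop TGA at 45 → 36 nt; ATG at 33, stop TGA at 45 → 15 nt.
Forward-strand max 6 nt; reverse-strand max 36 nt. The reverse strand has the longer ORF.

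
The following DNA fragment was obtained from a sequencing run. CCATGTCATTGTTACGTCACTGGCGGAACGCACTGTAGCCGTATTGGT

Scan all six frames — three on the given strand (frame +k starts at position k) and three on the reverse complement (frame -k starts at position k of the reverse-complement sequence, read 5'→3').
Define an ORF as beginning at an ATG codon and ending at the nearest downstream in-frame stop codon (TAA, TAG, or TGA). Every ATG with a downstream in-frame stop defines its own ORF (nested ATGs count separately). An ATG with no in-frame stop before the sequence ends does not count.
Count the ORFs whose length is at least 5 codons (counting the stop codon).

1

Reverse complement (5'→3'): ACCAATACGGCTACAGTGCGTTCCGCCAGTGACGTAACAATGACATGG
Frame +1: CCA TGT CAT TGT TAC GTC ACT GGC GGA ACG CAC TGT AGC CGT ATT GGT — no ATG→stop ORF.
Frame +2: CAT GTC ATT GTT ACG TCA CTG GCG GAA CGC ACT GTA GCC GTA TTG — no ATG→stop ORF.
Frame +3: ATG TCA TTG TTA CGT CAC TGG CGG AAC GCA CTG TAG CCG TAT TGG — ATG at 3, stop TAG at 36 → 36 nt.
Frame -1: ACC AAT ACG GCT ACA GTG CGT TCC GCC AGT GAC GTA ACA ATG ACA TGG — no ATG→stop ORF.
Frame -2: CCA ATA CGG CTA CAG TGC GTT CCG CCA GTG ACG TAA CAA TGA CAT — no ATG→stop ORF.
Frame -3: CAA TAC GGC TAC AGT GCG TTC CGC CAG TGA CGT AAC AAT GAC ATG — no ATG→stop ORF.
ORFs ≥ 5 codons: frame +3 3–38 (12 codons). Count = 1.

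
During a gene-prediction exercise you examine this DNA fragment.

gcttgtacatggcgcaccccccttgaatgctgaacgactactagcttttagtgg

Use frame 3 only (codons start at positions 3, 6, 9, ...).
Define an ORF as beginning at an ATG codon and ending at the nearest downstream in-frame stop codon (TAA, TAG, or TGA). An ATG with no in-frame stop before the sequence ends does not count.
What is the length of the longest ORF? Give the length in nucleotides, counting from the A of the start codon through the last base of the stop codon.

Frame 3: TTG TAC ATG GCG CAC CCC CCT TGA ATG CTG AAC GAC TAC TAG CTT TTA GTG — ATG at 9, stop TGA at 24 → 18 nt; ATG at 27, stop TAG at 42 → 18 nt.
Longest: frame 3, positions 9–26, 18 nt = 6 codons = 5 aa. → 18 nucleotides.

18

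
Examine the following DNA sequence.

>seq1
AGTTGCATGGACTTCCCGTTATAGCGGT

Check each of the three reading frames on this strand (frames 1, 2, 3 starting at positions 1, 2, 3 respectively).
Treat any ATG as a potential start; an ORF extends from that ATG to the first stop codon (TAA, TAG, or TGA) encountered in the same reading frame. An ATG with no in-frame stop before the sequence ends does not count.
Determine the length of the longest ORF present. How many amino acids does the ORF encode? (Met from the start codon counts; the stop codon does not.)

Frame 1: AGT TGC ATG GAC TTC CCG TTA TAG CGG — ATG at 7, stop TAG at 22 → 18 nt.
Frame 2: GTT GCA TGG ACT TCC CGT TAT AGC GGT — no ATG→stop ORF.
Frame 3: TTG CAT GGA CTT CCC GTT ATA GCG — no ATG→stop ORF.
Longest: frame 1, positions 7–24, 18 nt = 6 codons = 5 aa. → 5 amino acids.

5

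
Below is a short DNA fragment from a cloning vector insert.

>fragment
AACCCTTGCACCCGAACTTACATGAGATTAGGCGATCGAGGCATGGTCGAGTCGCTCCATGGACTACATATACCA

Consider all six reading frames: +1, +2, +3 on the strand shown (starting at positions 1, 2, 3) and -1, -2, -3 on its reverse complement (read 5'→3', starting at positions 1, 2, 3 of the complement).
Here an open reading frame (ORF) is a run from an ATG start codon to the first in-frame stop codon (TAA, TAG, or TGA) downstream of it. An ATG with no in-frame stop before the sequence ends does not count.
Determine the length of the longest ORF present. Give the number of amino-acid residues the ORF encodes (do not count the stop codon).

Reverse complement (5'→3'): TGGTATATGTAGTCCATGGAGCGACTCGACCATGCCTCGATCGCCTAATCTCATGTAAGTTCGGGTGCAAGGGTT
Frame +1: AAC CCT TGC ACC CGA ACT TAC ATG AGA TTA GGC GAT CGA GGC ATG GTC GAG TCG CTC CAT GGA CTA CAT ATA CCA — no ATG→stop ORF.
Frame +2: ACC CTT GCA CCC GAA CTT ACA TGA GAT TAG GCG ATC GAG GCA TGG TCG AGT CGC TCC ATG GAC TAC ATA TAC — no ATG→stop ORF.
Frame +3: CCC TTG CAC CCG AAC TTA CAT GAG ATT AGG CGA TCG AGG CAT GGT CGA GTC GCT CCA TGG ACT ACA TAT ACC — no ATG→stop ORF.
Frame -1: TGG TAT ATG TAG TCC ATG GAG CGA CTC GAC CAT GCC TCG ATC GCC TAA TCT CAT GTA AGT TCG GGT GCA AGG GTT — ATG at 7, stop TAG at 10 → 6 nt; ATG at 16, stop TAA at 46 → 33 nt.
Frame -2: GGT ATA TGT AGT CCA TGG AGC GAC TCG ACC ATG CCT CGA TCG CCT AAT CTC ATG TAA GTT CGG GTG CAA GGG — ATG at 32, stop TAA at 56 → 27 nt; ATG at 53, stop TAA at 56 → 6 nt.
Frame -3: GTA TAT GTA GTC CAT GGA GCG ACT CGA CCA TGC CTC GAT CGC CTA ATC TCA TGT AAG TTC GGG TGC AAG GGT — no ATG→stop ORF.
Longest: frame -1, positions 16–48, 33 nt = 11 codons = 10 aa. → 10 amino acids.

10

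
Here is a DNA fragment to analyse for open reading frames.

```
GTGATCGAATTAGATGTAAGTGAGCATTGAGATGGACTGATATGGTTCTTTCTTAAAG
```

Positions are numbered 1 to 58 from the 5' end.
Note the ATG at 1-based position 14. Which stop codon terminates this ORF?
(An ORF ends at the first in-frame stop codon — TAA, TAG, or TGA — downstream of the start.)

TAA

Codons from position 14: ATG (14–16), TAA (17–19).
The first in-frame stop codon is TAA.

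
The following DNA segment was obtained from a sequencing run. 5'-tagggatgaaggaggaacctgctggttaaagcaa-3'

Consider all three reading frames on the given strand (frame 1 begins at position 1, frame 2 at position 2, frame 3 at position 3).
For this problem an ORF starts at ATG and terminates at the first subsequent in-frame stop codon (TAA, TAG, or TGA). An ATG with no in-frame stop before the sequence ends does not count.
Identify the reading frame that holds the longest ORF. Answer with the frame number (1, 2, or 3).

Frame 1: TAG GGA TGA AGG AGG AAC CTG CTG GTT AAA GCA — no ATG→stop ORF.
Frame 2: AGG GAT GAA GGA GGA ACC TGC TGG TTA AAG CAA — no ATG→stop ORF.
Frame 3: GGG ATG AAG GAG GAA CCT GCT GGT TAA AGC — ATG at 6, stop TAA at 27 → 24 nt.
Longest ORF is 24 nt in frame 3 (positions 6–29).

3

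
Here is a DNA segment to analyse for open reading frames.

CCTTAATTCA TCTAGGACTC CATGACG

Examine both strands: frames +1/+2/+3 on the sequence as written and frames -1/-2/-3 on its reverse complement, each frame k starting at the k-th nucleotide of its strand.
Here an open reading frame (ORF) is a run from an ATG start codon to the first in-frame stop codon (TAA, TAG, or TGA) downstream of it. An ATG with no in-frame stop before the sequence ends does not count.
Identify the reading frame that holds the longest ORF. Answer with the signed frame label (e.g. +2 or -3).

Reverse complement (5'→3'): CGTCATGGAGTCCTAGATGAATTAAGG
Frame +1: CCT TAA TTC ATC TAG GAC TCC ATG ACG — no ATG→stop ORF.
Frame +2: CTT AAT TCA TCT AGG ACT CCA TGA — no ATG→stop ORF.
Frame +3: TTA ATT CAT CTA GGA CTC CAT GAC — no ATG→stop ORF.
Frame -1: CGT CAT GGA GTC CTA GAT GAA TTA AGG — no ATG→stop ORF.
Frame -2: GTC ATG GAG TCC TAG ATG AAT TAA — ATG at 5, stop TAG at 14 → 12 nt; ATG at 17, stop TAA at 23 → 9 nt.
Frame -3: TCA TGG AGT CCT AGA TGA ATT AAG — no ATG→stop ORF.
Longest ORF is 12 nt in frame -2 (positions 5–16).

-2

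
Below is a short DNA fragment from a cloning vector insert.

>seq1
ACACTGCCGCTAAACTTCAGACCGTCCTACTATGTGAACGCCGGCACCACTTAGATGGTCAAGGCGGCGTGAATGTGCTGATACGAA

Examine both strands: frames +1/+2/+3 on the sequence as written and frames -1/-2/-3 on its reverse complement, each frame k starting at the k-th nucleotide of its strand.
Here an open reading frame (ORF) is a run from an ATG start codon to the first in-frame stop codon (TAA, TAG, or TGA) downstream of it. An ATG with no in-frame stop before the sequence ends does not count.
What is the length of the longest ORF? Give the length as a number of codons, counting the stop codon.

6

Reverse complement (5'→3'): TTCGTATCAGCACATTCACGCCGCCTTGACCATCTAAGTGGTGCCGGCGTTCACATAGTAGGACGGTCTGAAGTTTAGCGGCAGTGT
Frame +1: ACA CTG CCG CTA AAC TTC AGA CCG TCC TAC TAT GTG AAC GCC GGC ACC ACT TAG ATG GTC AAG GCG GCG TGA ATG TGC TGA TAC GAA — ATG at 55, stop TGA at 70 → 18 nt; ATG at 73, stop TGA at 79 → 9 nt.
Frame +2: CAC TGC CGC TAA ACT TCA GAC CGT CCT ACT ATG TGA ACG CCG GCA CCA CTT AGA TGG TCA AGG CGG CGT GAA TGT GCT GAT ACG — ATG at 32, stop TGA at 35 → 6 nt.
Frame +3: ACT GCC GCT AAA CTT CAG ACC GTC CTA CTA TGT GAA CGC CGG CAC CAC TTA GAT GGT CAA GGC GGC GTG AAT GTG CTG ATA CGA — no ATG→stop ORF.
Frame -1: TTC GTA TCA GCA CAT TCA CGC CGC CTT GAC CAT CTA AGT GGT GCC GGC GTT CAC ATA GTA GGA CGG TCT GAA GTT TAG CGG CAG TGT — no ATG→stop ORF.
Frame -2: TCG TAT CAG CAC ATT CAC GCC GCC TTG ACC ATC TAA GTG GTG CCG GCG TTC ACA TAG TAG GAC GGT CTG AAG TTT AGC GGC AGT — no ATG→stop ORF.
Frame -3: CGT ATC AGC ACA TTC ACG CCG CCT TGA CCA TCT AAG TGG TGC CGG CGT TCA CAT AGT AGG ACG GTC TGA AGT TTA GCG GCA GTG — no ATG→stop ORF.
Longest: frame +1, positions 55–72, 18 nt = 6 codons = 5 aa. → 6 codons.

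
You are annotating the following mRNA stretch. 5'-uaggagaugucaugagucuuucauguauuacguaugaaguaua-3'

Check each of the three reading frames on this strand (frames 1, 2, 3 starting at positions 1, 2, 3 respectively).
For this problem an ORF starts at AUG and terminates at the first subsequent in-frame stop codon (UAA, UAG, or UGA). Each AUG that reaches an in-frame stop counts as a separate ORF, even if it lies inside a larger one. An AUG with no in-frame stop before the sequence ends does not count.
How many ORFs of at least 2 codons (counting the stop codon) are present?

2

Frame 1: UAG GAG AUG UCA UGA GUC UUU CAU GUA UUA CGU AUG AAG UAU — AUG at 7, stop UGA at 13 → 9 nt.
Frame 2: AGG AGA UGU CAU GAG UCU UUC AUG UAU UAC GUA UGA AGU AUA — AUG at 23, stop UGA at 35 → 15 nt.
Frame 3: GGA GAU GUC AUG AGU CUU UCA UGU AUU ACG UAU GAA GUA — no AUG→stop ORF.
ORFs ≥ 2 codons: frame 1 7–15 (3 codons), frame 2 23–37 (5 codons). Count = 2.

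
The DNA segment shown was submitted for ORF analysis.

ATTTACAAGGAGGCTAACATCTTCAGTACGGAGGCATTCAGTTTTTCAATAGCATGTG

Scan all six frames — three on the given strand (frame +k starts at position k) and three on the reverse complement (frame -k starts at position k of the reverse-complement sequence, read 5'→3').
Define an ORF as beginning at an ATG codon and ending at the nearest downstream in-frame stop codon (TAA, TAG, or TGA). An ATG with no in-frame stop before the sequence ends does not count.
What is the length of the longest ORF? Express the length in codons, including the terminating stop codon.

Reverse complement (5'→3'): CACATGCTATTGAAAAACTGAATGCCTCCGTACTGAAGATGTTAGCCTCCTTGTAAAT
Frame +1: ATT TAC AAG GAG GCT AAC ATC TTC AGT ACG GAG GCA TTC AGT TTT TCA ATA GCA TGT — no ATG→stop ORF.
Frame +2: TTT ACA AGG AGG CTA ACA TCT TCA GTA CGG AGG CAT TCA GTT TTT CAA TAG CAT GTG — no ATG→stop ORF.
Frame +3: TTA CAA GGA GGC TAA CAT CTT CAG TAC GGA GGC ATT CAG TTT TTC AAT AGC ATG — no ATG→stop ORF.
Frame -1: CAC ATG CTA TTG AAA AAC TGA ATG CCT CCG TAC TGA AGA TGT TAG CCT CCT TGT AAA — ATG at 4, stop TGA at 19 → 18 nt; ATG at 22, stop TGA at 34 → 15 nt.
Frame -2: ACA TGC TAT TGA AAA ACT GAA TGC CTC CGT ACT GAA GAT GTT AGC CTC CTT GTA AAT — no ATG→stop ORF.
Frame -3: CAT GCT ATT GAA AAA CTG AAT GCC TCC GTA CTG AAG ATG TTA GCC TCC TTG TAA — ATG at 39, stop TAA at 54 → 18 nt.
Longest: frame -1, positions 4–21, 18 nt = 6 codons = 5 aa. → 6 codons.

6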